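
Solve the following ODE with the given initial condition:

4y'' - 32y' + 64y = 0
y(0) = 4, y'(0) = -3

General solution: y = (C₁ + C₂x)e^(4x)
Repeated root r = 4
Applying ICs: C₁ = 4, C₂ = -19
Particular solution: y = (4 - 19x)e^(4x)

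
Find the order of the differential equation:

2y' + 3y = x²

The order is 1 (highest derivative is of order 1).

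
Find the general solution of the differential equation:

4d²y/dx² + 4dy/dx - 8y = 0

Characteristic equation: 4r² + 4r - 8 = 0
Divide by 4: r² + r - 2 = 0
Roots: r = 1, -2 (distinct real)
General solution: y = C₁e^x + C₂e^(-2x)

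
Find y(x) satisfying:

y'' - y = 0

Characteristic equation: r² - 1 = 0
Roots: r = 1, -1 (distinct real)
General solution: y = C₁e^x + C₂e^(-x)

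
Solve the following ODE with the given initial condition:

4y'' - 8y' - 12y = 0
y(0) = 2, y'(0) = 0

General solution: y = C₁e^(3x) + C₂e^(-x)
Applying ICs: C₁ = 1/2, C₂ = 3/2
Particular solution: y = (1/2)e^(3x) + (3/2)e^(-x)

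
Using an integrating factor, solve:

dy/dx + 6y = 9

Using integrating factor method:

General solution: y = 3/2 + Ce^(-6x)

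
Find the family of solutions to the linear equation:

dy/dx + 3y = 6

Using integrating factor method:

General solution: y = 2 + Ce^(-3x)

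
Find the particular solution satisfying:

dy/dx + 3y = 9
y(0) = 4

General solution: y = 3 + Ce^(-3x)
Applying y(0) = 4: C = 4 - 3 = 1
Particular solution: y = 3 + e^(-3x)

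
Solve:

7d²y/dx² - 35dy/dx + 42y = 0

Characteristic equation: 7r² - 35r + 42 = 0
Divide by 7: r² - 5r + 6 = 0
Roots: r = 3, 2 (distinct real)
General solution: y = C₁e^(3x) + C₂e^(2x)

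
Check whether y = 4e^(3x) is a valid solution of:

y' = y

Verification:
y = 4e^(3x)
y' = 12e^(3x)
But y = 4e^(3x)
y' ≠ y — the derivative does not match

No, it is not a solution.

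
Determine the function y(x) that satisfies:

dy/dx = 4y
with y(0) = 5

General solution: y = Ce^(4x)
Applying IC y(0) = 5:
Particular solution: y = 5e^(4x)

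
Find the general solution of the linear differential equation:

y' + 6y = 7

Using integrating factor method:

General solution: y = 7/6 + Ce^(-6x)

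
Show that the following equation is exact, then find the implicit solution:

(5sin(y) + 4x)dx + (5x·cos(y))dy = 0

Verify exactness: ∂M/∂y = ∂N/∂x ✓
Find F(x,y) such that ∂F/∂x = M, ∂F/∂y = N
Solution: 5x·sin(y) + 2x² = C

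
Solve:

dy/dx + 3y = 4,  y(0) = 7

General solution: y = 4/3 + Ce^(-3x)
Applying y(0) = 7: C = 7 - 4/3 = 17/3
Particular solution: y = 4/3 + (17/3)e^(-3x)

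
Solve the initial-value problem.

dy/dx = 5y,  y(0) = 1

General solution: y = Ce^(5x)
Applying IC y(0) = 1:
Particular solution: y = e^(5x)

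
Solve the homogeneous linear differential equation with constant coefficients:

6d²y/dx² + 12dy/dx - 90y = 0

Characteristic equation: 6r² + 12r - 90 = 0
Divide by 6: r² + 2r - 15 = 0
Roots: r = 3, -5 (distinct real)
General solution: y = C₁e^(3x) + C₂e^(-5x)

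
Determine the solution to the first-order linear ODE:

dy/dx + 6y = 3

Using integrating factor method:

General solution: y = 1/2 + Ce^(-6x)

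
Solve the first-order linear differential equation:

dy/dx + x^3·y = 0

Using integrating factor method:

General solution: y = Ce^(-x^4/4)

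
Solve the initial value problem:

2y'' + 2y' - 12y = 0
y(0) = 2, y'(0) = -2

General solution: y = C₁e^(2x) + C₂e^(-3x)
Applying ICs: C₁ = 4/5, C₂ = 6/5
Particular solution: y = (4/5)e^(2x) + (6/5)e^(-3x)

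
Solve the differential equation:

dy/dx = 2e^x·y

Separating variables and integrating:
ln|y| = 2e^x + C

General solution: y = Ce^(2e^x)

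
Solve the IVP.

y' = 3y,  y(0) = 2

General solution: y = Ce^(3x)
Applying IC y(0) = 2:
Particular solution: y = 2e^(3x)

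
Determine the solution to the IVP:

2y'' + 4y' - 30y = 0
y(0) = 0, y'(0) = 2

General solution: y = C₁e^(3x) + C₂e^(-5x)
Applying ICs: C₁ = 1/4, C₂ = -1/4
Particular solution: y = (1/4)e^(3x) - (1/4)e^(-5x)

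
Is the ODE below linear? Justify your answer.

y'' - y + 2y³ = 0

No. Nonlinear (y³ term)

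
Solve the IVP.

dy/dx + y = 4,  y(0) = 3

General solution: y = 4 + Ce^(-x)
Applying y(0) = 3: C = 3 - 4 = -1
Particular solution: y = 4 - e^(-x)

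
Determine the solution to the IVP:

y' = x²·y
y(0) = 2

General solution: y = Ce^(x³/3)
Applying IC y(0) = 2:
Particular solution: y = 2e^(x³/3)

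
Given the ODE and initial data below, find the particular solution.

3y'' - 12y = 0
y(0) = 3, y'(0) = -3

General solution: y = C₁e^(2x) + C₂e^(-2x)
Applying ICs: C₁ = 3/4, C₂ = 9/4
Particular solution: y = (3/4)e^(2x) + (9/4)e^(-2x)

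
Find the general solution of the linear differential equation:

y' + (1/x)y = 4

Using integrating factor method:

General solution: y = 2x + C/x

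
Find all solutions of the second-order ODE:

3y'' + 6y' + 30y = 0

Characteristic equation: 3r² + 6r + 30 = 0
Divide by 3: r² + 2r + 10 = 0
Roots: r = -1 ± 3i (complex conjugates)
General solution: y = e^(-x)(C₁cos(3x) + C₂sin(3x))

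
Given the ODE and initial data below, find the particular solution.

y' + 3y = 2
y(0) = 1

General solution: y = 2/3 + Ce^(-3x)
Applying y(0) = 1: C = 1 - 2/3 = 1/3
Particular solution: y = 2/3 + (1/3)e^(-3x)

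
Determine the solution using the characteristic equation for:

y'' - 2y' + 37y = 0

Characteristic equation: r² - 2r + 37 = 0
Roots: r = 1 ± 6i (complex conjugates)
General solution: y = e^x(C₁cos(6x) + C₂sin(6x))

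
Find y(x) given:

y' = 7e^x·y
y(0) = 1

General solution: y = Ce^(7e^x)
Applying IC y(0) = 1:
Particular solution: y = e^(7(e^x - 1))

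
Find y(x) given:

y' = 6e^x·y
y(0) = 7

General solution: y = Ce^(6e^x)
Applying IC y(0) = 7:
Particular solution: y = 7e^(6(e^x - 1))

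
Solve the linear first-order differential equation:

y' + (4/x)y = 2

Using integrating factor method:

General solution: y = (2/5)x + Cx^(-4)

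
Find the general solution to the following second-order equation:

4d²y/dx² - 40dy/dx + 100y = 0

Characteristic equation: 4r² - 40r + 100 = 0
Divide by 4: r² - 10r + 25 = 0
Factored: (r - 5)² = 0
Repeated root: r = 5
General solution: y = (C₁ + C₂x)e^(5x)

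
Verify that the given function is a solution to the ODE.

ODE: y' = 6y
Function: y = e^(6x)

Verification:
y = e^(6x)
y' = 6e^(6x)
6y = 6e^(6x)
y' = 6y ✓

Yes, it is a solution.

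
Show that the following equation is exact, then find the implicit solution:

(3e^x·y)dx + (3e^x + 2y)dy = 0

Verify exactness: ∂M/∂y = ∂N/∂x ✓
Find F(x,y) such that ∂F/∂x = M, ∂F/∂y = N
Solution: 3e^x·y + y² = C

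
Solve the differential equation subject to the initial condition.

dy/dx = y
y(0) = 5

General solution: y = Ce^x
Applying IC y(0) = 5:
Particular solution: y = 5e^x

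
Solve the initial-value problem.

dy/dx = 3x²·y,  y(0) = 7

General solution: y = Ce^(x³)
Applying IC y(0) = 7:
Particular solution: y = 7e^(x³)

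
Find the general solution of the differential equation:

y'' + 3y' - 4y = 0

Characteristic equation: r² + 3r - 4 = 0
Roots: r = 1, -4 (distinct real)
General solution: y = C₁e^x + C₂e^(-4x)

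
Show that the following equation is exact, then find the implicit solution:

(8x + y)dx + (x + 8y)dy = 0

Verify exactness: ∂M/∂y = ∂N/∂x ✓
Find F(x,y) such that ∂F/∂x = M, ∂F/∂y = N
Solution: 4x² + xy + 4y² = C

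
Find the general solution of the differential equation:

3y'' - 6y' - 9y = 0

Characteristic equation: 3r² - 6r - 9 = 0
Divide by 3: r² - 2r - 3 = 0
Roots: r = 3, -1 (distinct real)
General solution: y = C₁e^(3x) + C₂e^(-x)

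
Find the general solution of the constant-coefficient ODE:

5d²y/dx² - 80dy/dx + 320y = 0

Characteristic equation: 5r² - 80r + 320 = 0
Divide by 5: r² - 16r + 64 = 0
Factored: (r - 8)² = 0
Repeated root: r = 8
General solution: y = (C₁ + C₂x)e^(8x)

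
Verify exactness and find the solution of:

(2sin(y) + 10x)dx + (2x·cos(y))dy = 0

Verify exactness: ∂M/∂y = ∂N/∂x ✓
Find F(x,y) such that ∂F/∂x = M, ∂F/∂y = N
Solution: 2x·sin(y) + 5x² = C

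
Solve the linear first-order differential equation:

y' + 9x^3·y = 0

Using integrating factor method:

General solution: y = Ce^(-9x^4/4)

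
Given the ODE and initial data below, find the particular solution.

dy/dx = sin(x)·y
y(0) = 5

General solution: y = Ce^(-cos(x))
Applying IC y(0) = 5:
Particular solution: y = 5e^(1-cos(x))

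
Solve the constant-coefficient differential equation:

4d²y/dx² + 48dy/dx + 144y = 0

Characteristic equation: 4r² + 48r + 144 = 0
Divide by 4: r² + 12r + 36 = 0
Factored: (r + 6)² = 0
Repeated root: r = -6
General solution: y = (C₁ + C₂x)e^(-6x)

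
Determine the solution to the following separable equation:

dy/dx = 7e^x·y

Separating variables and integrating:
ln|y| = 7e^x + C

General solution: y = Ce^(7e^x)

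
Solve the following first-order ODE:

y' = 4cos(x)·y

Separating variables and integrating:
ln|y| = 4sin(x) + C

General solution: y = Ce^(4sin(x))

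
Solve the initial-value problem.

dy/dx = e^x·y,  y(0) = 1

General solution: y = Ce^(e^x)
Applying IC y(0) = 1:
Particular solution: y = e^(e^x - 1)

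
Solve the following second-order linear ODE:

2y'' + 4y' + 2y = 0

Characteristic equation: 2r² + 4r + 2 = 0
Divide by 2: r² + 2r + 1 = 0
Factored: (r + 1)² = 0
Repeated root: r = -1
General solution: y = (C₁ + C₂x)e^(-x)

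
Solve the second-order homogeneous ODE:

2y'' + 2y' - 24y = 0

Characteristic equation: 2r² + 2r - 24 = 0
Divide by 2: r² + r - 12 = 0
Roots: r = 3, -4 (distinct real)
General solution: y = C₁e^(3x) + C₂e^(-4x)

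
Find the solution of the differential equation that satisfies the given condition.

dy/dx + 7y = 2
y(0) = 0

General solution: y = 2/7 + Ce^(-7x)
Applying y(0) = 0: C = 0 - 2/7 = -2/7
Particular solution: y = 2/7 - (2/7)e^(-7x)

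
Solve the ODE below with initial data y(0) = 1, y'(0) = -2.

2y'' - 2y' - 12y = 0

General solution: y = C₁e^(3x) + C₂e^(-2x)
Applying ICs: C₁ = 0, C₂ = 1
Particular solution: y = e^(-2x)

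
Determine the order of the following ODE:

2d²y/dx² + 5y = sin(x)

The order is 2 (highest derivative is of order 2).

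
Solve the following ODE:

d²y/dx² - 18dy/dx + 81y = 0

Characteristic equation: r² - 18r + 81 = 0
Factored: (r - 9)² = 0
Repeated root: r = 9
General solution: y = (C₁ + C₂x)e^(9x)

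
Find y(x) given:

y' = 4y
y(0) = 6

General solution: y = Ce^(4x)
Applying IC y(0) = 6:
Particular solution: y = 6e^(4x)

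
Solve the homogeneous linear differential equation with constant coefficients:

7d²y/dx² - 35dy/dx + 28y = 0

Characteristic equation: 7r² - 35r + 28 = 0
Divide by 7: r² - 5r + 4 = 0
Roots: r = 1, 4 (distinct real)
General solution: y = C₁e^x + C₂e^(4x)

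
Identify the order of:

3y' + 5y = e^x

The order is 1 (highest derivative is of order 1).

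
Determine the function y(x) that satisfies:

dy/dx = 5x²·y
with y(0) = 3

General solution: y = Ce^(5x³/3)
Applying IC y(0) = 3:
Particular solution: y = 3e^(5x³/3)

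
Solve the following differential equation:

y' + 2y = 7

Using integrating factor method:

General solution: y = 7/2 + Ce^(-2x)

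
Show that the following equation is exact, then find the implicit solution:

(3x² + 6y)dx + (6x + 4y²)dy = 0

Verify exactness: ∂M/∂y = ∂N/∂x ✓
Find F(x,y) such that ∂F/∂x = M, ∂F/∂y = N
Solution: x³ + 6xy + 4y³/3 = C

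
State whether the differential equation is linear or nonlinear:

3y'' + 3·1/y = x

Nonlinear (1/y term)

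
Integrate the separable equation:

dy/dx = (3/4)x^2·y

Separating variables and integrating:
ln|y| = x^3/4 + C

General solution: y = Ce^(x^3/4)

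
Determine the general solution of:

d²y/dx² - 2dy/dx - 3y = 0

Characteristic equation: r² - 2r - 3 = 0
Roots: r = 3, -1 (distinct real)
General solution: y = C₁e^(3x) + C₂e^(-x)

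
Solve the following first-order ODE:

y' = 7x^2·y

Separating variables and integrating:
ln|y| = 7x^3/3 + C

General solution: y = Ce^(7x^3/3)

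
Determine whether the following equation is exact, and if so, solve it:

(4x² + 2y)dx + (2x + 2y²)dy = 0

Verify exactness: ∂M/∂y = ∂N/∂x ✓
Find F(x,y) such that ∂F/∂x = M, ∂F/∂y = N
Solution: 4x³/3 + 2xy + 2y³/3 = C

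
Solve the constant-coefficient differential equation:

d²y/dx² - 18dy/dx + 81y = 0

Characteristic equation: r² - 18r + 81 = 0
Factored: (r - 9)² = 0
Repeated root: r = 9
General solution: y = (C₁ + C₂x)e^(9x)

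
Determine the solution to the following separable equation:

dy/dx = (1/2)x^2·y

Separating variables and integrating:
ln|y| = x^3/6 + C

General solution: y = Ce^(x^3/6)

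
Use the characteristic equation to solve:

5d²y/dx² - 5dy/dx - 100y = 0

Characteristic equation: 5r² - 5r - 100 = 0
Divide by 5: r² - r - 20 = 0
Roots: r = 5, -4 (distinct real)
General solution: y = C₁e^(5x) + C₂e^(-4x)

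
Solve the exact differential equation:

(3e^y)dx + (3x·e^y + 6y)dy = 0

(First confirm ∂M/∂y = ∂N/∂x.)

Verify exactness: ∂M/∂y = ∂N/∂x ✓
Find F(x,y) such that ∂F/∂x = M, ∂F/∂y = N
Solution: 3x·e^y + 3y² = C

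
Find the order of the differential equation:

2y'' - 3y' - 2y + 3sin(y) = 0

The order is 2 (highest derivative is of order 2).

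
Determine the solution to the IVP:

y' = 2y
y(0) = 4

General solution: y = Ce^(2x)
Applying IC y(0) = 4:
Particular solution: y = 4e^(2x)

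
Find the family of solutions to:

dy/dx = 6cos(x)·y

Separating variables and integrating:
ln|y| = 6sin(x) + C

General solution: y = Ce^(6sin(x))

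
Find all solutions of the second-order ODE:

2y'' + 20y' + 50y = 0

Characteristic equation: 2r² + 20r + 50 = 0
Divide by 2: r² + 10r + 25 = 0
Factored: (r + 5)² = 0
Repeated root: r = -5
General solution: y = (C₁ + C₂x)e^(-5x)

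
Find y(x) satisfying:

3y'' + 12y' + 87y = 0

Characteristic equation: 3r² + 12r + 87 = 0
Divide by 3: r² + 4r + 29 = 0
Roots: r = -2 ± 5i (complex conjugates)
General solution: y = e^(-2x)(C₁cos(5x) + C₂sin(5x))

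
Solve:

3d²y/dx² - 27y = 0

Characteristic equation: 3r² - 27 = 0
Divide by 3: r² - 9 = 0
Roots: r = 3, -3 (distinct real)
General solution: y = C₁e^(3x) + C₂e^(-3x)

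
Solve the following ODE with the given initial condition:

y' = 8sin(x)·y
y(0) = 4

General solution: y = Ce^(-8cos(x))
Applying IC y(0) = 4:
Particular solution: y = 4e^(8(1-cos(x)))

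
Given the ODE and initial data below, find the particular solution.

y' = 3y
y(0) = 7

General solution: y = Ce^(3x)
Applying IC y(0) = 7:
Particular solution: y = 7e^(3x)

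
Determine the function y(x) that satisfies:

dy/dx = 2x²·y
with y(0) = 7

General solution: y = Ce^(2x³/3)
Applying IC y(0) = 7:
Particular solution: y = 7e^(2x³/3)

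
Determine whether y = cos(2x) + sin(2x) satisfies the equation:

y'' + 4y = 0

Verification:
y'' = -4cos(2x) - 4sin(2x)
y'' + 4y = 0 ✓

Yes, it is a solution.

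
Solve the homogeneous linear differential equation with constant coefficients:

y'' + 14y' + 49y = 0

Characteristic equation: r² + 14r + 49 = 0
Factored: (r + 7)² = 0
Repeated root: r = -7
General solution: y = (C₁ + C₂x)e^(-7x)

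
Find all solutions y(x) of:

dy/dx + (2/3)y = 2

Using integrating factor method:

General solution: y = 3 + Ce^(-2x/3)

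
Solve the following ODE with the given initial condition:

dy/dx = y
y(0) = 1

General solution: y = Ce^x
Applying IC y(0) = 1:
Particular solution: y = e^x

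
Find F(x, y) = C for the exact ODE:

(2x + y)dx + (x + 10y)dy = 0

Verify exactness: ∂M/∂y = ∂N/∂x ✓
Find F(x,y) such that ∂F/∂x = M, ∂F/∂y = N
Solution: x² + xy + 5y² = C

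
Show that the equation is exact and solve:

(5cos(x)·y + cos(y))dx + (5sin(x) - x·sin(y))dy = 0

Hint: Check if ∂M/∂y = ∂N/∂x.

Verify exactness: ∂M/∂y = ∂N/∂x ✓
Find F(x,y) such that ∂F/∂x = M, ∂F/∂y = N
Solution: 5sin(x)·y + x·cos(y) = C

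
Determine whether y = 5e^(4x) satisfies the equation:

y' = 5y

Verification:
y = 5e^(4x)
y' = 20e^(4x)
But 5y = 25e^(4x)
y' ≠ 5y — the derivative does not match

No, it is not a solution.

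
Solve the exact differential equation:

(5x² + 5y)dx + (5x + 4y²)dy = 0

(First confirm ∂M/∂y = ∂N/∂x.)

Verify exactness: ∂M/∂y = ∂N/∂x ✓
Find F(x,y) such that ∂F/∂x = M, ∂F/∂y = N
Solution: 5x³/3 + 5xy + 4y³/3 = C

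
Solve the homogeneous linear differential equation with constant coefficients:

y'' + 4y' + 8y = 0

Characteristic equation: r² + 4r + 8 = 0
Roots: r = -2 ± 2i (complex conjugates)
General solution: y = e^(-2x)(C₁cos(2x) + C₂sin(2x))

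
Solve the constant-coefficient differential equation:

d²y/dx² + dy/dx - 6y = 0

Characteristic equation: r² + r - 6 = 0
Roots: r = 2, -3 (distinct real)
General solution: y = C₁e^(2x) + C₂e^(-3x)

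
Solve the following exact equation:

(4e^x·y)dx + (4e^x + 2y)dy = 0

Verify exactness: ∂M/∂y = ∂N/∂x ✓
Find F(x,y) such that ∂F/∂x = M, ∂F/∂y = N
Solution: 4e^x·y + y² = C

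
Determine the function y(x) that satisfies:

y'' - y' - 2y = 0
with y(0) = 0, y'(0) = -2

General solution: y = C₁e^(2x) + C₂e^(-x)
Applying ICs: C₁ = -2/3, C₂ = 2/3
Particular solution: y = -(2/3)e^(2x) + (2/3)e^(-x)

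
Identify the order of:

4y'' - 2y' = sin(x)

The order is 2 (highest derivative is of order 2).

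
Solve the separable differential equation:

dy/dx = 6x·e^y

Separating variables and integrating:
-e^(-y) = 3x² + C

General solution: y = -ln(C - 3x²)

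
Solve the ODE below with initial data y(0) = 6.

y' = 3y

General solution: y = Ce^(3x)
Applying IC y(0) = 6:
Particular solution: y = 6e^(3x)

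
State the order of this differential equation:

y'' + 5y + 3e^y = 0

The order is 2 (highest derivative is of order 2).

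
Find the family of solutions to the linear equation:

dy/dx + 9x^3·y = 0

Using integrating factor method:

General solution: y = Ce^(-9x^4/4)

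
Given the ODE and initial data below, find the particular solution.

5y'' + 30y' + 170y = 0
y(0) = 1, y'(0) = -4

General solution: y = e^(-3x)(C₁cos(5x) + C₂sin(5x))
Complex roots r = -3 ± 5i
Applying ICs: C₁ = 1, C₂ = -1/5
Particular solution: y = e^(-3x)(cos(5x) - (1/5)sin(5x))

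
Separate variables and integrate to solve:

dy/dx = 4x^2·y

Separating variables and integrating:
ln|y| = 4x^3/3 + C

General solution: y = Ce^(4x^3/3)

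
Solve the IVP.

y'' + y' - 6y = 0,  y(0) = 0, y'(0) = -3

General solution: y = C₁e^(2x) + C₂e^(-3x)
Applying ICs: C₁ = -3/5, C₂ = 3/5
Particular solution: y = -(3/5)e^(2x) + (3/5)e^(-3x)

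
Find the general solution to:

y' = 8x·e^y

Separating variables and integrating:
-e^(-y) = 4x² + C

General solution: y = -ln(C - 4x²)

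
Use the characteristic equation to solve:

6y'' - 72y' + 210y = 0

Characteristic equation: 6r² - 72r + 210 = 0
Divide by 6: r² - 12r + 35 = 0
Roots: r = 7, 5 (distinct real)
General solution: y = C₁e^(7x) + C₂e^(5x)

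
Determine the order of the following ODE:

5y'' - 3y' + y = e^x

The order is 2 (highest derivative is of order 2).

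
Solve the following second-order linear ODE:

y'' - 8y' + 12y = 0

Characteristic equation: r² - 8r + 12 = 0
Roots: r = 6, 2 (distinct real)
General solution: y = C₁e^(6x) + C₂e^(2x)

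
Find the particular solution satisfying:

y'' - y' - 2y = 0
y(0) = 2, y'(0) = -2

General solution: y = C₁e^(2x) + C₂e^(-x)
Applying ICs: C₁ = 0, C₂ = 2
Particular solution: y = 2e^(-x)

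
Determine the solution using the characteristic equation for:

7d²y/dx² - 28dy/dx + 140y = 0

Characteristic equation: 7r² - 28r + 140 = 0
Divide by 7: r² - 4r + 20 = 0
Roots: r = 2 ± 4i (complex conjugates)
General solution: y = e^(2x)(C₁cos(4x) + C₂sin(4x))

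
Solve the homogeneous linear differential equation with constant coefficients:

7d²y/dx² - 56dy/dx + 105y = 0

Characteristic equation: 7r² - 56r + 105 = 0
Divide by 7: r² - 8r + 15 = 0
Roots: r = 5, 3 (distinct real)
General solution: y = C₁e^(5x) + C₂e^(3x)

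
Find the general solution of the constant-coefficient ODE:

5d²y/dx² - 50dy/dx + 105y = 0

Characteristic equation: 5r² - 50r + 105 = 0
Divide by 5: r² - 10r + 21 = 0
Roots: r = 7, 3 (distinct real)
General solution: y = C₁e^(7x) + C₂e^(3x)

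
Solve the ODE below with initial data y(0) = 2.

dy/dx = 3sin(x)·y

General solution: y = Ce^(-3cos(x))
Applying IC y(0) = 2:
Particular solution: y = 2e^(3(1-cos(x)))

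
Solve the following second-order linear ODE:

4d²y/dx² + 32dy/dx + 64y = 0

Characteristic equation: 4r² + 32r + 64 = 0
Divide by 4: r² + 8r + 16 = 0
Factored: (r + 4)² = 0
Repeated root: r = -4
General solution: y = (C₁ + C₂x)e^(-4x)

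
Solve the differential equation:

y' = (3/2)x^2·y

Separating variables and integrating:
ln|y| = x^3/2 + C

General solution: y = Ce^(x^3/2)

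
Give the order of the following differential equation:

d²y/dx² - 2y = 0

The order is 2 (highest derivative is of order 2).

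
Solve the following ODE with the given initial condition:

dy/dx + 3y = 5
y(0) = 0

General solution: y = 5/3 + Ce^(-3x)
Applying y(0) = 0: C = 0 - 5/3 = -5/3
Particular solution: y = 5/3 - (5/3)e^(-3x)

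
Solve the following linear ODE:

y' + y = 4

Using integrating factor method:

General solution: y = 4 + Ce^(-x)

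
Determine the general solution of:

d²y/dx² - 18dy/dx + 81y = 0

Characteristic equation: r² - 18r + 81 = 0
Factored: (r - 9)² = 0
Repeated root: r = 9
General solution: y = (C₁ + C₂x)e^(9x)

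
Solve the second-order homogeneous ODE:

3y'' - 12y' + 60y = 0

Characteristic equation: 3r² - 12r + 60 = 0
Divide by 3: r² - 4r + 20 = 0
Roots: r = 2 ± 4i (complex conjugates)
General solution: y = e^(2x)(C₁cos(4x) + C₂sin(4x))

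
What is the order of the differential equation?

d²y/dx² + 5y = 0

The order is 2 (highest derivative is of order 2).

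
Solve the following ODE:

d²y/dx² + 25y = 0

Characteristic equation: r² + 25 = 0
Roots: r = ±5i (complex conjugates)
General solution: y = C₁cos(5x) + C₂sin(5x)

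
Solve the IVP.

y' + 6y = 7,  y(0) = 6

General solution: y = 7/6 + Ce^(-6x)
Applying y(0) = 6: C = 6 - 7/6 = 29/6
Particular solution: y = 7/6 + (29/6)e^(-6x)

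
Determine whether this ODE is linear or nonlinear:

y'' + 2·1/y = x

Nonlinear (1/y term)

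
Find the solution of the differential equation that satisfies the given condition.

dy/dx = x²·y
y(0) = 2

General solution: y = Ce^(x³/3)
Applying IC y(0) = 2:
Particular solution: y = 2e^(x³/3)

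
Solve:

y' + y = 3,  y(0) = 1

General solution: y = 3 + Ce^(-x)
Applying y(0) = 1: C = 1 - 3 = -2
Particular solution: y = 3 - 2e^(-x)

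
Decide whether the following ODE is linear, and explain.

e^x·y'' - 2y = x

Linear (y and its derivatives appear to the first power only, no products of y terms)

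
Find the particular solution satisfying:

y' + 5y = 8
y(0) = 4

General solution: y = 8/5 + Ce^(-5x)
Applying y(0) = 4: C = 4 - 8/5 = 12/5
Particular solution: y = 8/5 + (12/5)e^(-5x)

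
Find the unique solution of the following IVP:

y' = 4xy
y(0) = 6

General solution: y = Ce^(2x²)
Applying IC y(0) = 6:
Particular solution: y = 6e^(2x²)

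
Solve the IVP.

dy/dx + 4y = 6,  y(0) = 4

General solution: y = 3/2 + Ce^(-4x)
Applying y(0) = 4: C = 4 - 3/2 = 5/2
Particular solution: y = 3/2 + (5/2)e^(-4x)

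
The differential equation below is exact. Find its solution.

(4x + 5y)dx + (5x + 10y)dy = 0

Verify exactness: ∂M/∂y = ∂N/∂x ✓
Find F(x,y) such that ∂F/∂x = M, ∂F/∂y = N
Solution: 2x² + 5xy + 5y² = C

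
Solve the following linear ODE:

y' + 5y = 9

Using integrating factor method:

General solution: y = 9/5 + Ce^(-5x)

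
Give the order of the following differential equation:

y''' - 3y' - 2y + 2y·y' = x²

The order is 3 (highest derivative is of order 3).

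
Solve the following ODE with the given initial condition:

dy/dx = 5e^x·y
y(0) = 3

General solution: y = Ce^(5e^x)
Applying IC y(0) = 3:
Particular solution: y = 3e^(5(e^x - 1))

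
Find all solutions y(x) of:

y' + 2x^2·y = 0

Using integrating factor method:

General solution: y = Ce^(-2x^3/3)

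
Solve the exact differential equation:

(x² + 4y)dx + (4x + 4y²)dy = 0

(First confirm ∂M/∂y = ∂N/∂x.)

Verify exactness: ∂M/∂y = ∂N/∂x ✓
Find F(x,y) such that ∂F/∂x = M, ∂F/∂y = N
Solution: x³/3 + 4xy + 4y³/3 = C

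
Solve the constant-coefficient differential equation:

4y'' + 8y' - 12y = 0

Characteristic equation: 4r² + 8r - 12 = 0
Divide by 4: r² + 2r - 3 = 0
Roots: r = 1, -3 (distinct real)
General solution: y = C₁e^x + C₂e^(-3x)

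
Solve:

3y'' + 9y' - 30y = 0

Characteristic equation: 3r² + 9r - 30 = 0
Divide by 3: r² + 3r - 10 = 0
Roots: r = 2, -5 (distinct real)
General solution: y = C₁e^(2x) + C₂e^(-5x)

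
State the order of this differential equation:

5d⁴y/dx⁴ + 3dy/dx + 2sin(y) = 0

The order is 4 (highest derivative is of order 4).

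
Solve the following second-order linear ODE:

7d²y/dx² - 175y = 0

Characteristic equation: 7r² - 175 = 0
Divide by 7: r² - 25 = 0
Roots: r = 5, -5 (distinct real)
General solution: y = C₁e^(5x) + C₂e^(-5x)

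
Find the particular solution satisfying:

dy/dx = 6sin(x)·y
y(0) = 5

General solution: y = Ce^(-6cos(x))
Applying IC y(0) = 5:
Particular solution: y = 5e^(6(1-cos(x)))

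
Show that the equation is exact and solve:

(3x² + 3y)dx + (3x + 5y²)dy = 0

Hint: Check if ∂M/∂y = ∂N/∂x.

Verify exactness: ∂M/∂y = ∂N/∂x ✓
Find F(x,y) such that ∂F/∂x = M, ∂F/∂y = N
Solution: x³ + 3xy + 5y³/3 = C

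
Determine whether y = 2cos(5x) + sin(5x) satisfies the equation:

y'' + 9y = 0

Verification:
y'' = -50cos(5x) - 25sin(5x)
y'' + 9y ≠ 0 (frequency mismatch: got 25 instead of 9)

No, it is not a solution.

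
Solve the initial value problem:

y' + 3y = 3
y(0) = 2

General solution: y = 1 + Ce^(-3x)
Applying y(0) = 2: C = 2 - 1 = 1
Particular solution: y = 1 + e^(-3x)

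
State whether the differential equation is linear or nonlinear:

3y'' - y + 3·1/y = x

Nonlinear (1/y term)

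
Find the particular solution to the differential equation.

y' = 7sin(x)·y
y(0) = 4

General solution: y = Ce^(-7cos(x))
Applying IC y(0) = 4:
Particular solution: y = 4e^(7(1-cos(x)))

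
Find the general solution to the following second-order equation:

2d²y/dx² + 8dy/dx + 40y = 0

Characteristic equation: 2r² + 8r + 40 = 0
Divide by 2: r² + 4r + 20 = 0
Roots: r = -2 ± 4i (complex conjugates)
General solution: y = e^(-2x)(C₁cos(4x) + C₂sin(4x))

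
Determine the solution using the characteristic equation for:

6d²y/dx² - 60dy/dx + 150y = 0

Characteristic equation: 6r² - 60r + 150 = 0
Divide by 6: r² - 10r + 25 = 0
Factored: (r - 5)² = 0
Repeated root: r = 5
General solution: y = (C₁ + C₂x)e^(5x)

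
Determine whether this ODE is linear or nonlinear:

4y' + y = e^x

Linear (y and its derivatives appear to the first power only, no products of y terms)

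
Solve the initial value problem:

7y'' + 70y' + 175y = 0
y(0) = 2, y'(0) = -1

General solution: y = (C₁ + C₂x)e^(-5x)
Repeated root r = -5
Applying ICs: C₁ = 2, C₂ = 9
Particular solution: y = (2 + 9x)e^(-5x)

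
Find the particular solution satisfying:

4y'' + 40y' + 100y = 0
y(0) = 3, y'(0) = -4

General solution: y = (C₁ + C₂x)e^(-5x)
Repeated root r = -5
Applying ICs: C₁ = 3, C₂ = 11
Particular solution: y = (3 + 11x)e^(-5x)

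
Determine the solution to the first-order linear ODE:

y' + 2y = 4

Using integrating factor method:

General solution: y = 2 + Ce^(-2x)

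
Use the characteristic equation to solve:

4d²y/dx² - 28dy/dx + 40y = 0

Characteristic equation: 4r² - 28r + 40 = 0
Divide by 4: r² - 7r + 10 = 0
Roots: r = 2, 5 (distinct real)
General solution: y = C₁e^(2x) + C₂e^(5x)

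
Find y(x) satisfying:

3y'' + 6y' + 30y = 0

Characteristic equation: 3r² + 6r + 30 = 0
Divide by 3: r² + 2r + 10 = 0
Roots: r = -1 ± 3i (complex conjugates)
General solution: y = e^(-x)(C₁cos(3x) + C₂sin(3x))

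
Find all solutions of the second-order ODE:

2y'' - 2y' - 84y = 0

Characteristic equation: 2r² - 2r - 84 = 0
Divide by 2: r² - r - 42 = 0
Roots: r = 7, -6 (distinct real)
General solution: y = C₁e^(7x) + C₂e^(-6x)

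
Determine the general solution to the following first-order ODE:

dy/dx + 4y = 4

Using integrating factor method:

General solution: y = 1 + Ce^(-4x)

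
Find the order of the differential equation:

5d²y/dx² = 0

The order is 2 (highest derivative is of order 2).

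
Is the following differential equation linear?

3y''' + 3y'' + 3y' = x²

Yes. Linear (y and its derivatives appear to the first power only, no products of y terms)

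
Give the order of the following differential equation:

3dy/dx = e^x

The order is 1 (highest derivative is of order 1).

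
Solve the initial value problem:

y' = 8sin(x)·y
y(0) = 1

General solution: y = Ce^(-8cos(x))
Applying IC y(0) = 1:
Particular solution: y = e^(8(1-cos(x)))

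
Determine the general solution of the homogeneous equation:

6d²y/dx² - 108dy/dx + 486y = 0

Characteristic equation: 6r² - 108r + 486 = 0
Divide by 6: r² - 18r + 81 = 0
Factored: (r - 9)² = 0
Repeated root: r = 9
General solution: y = (C₁ + C₂x)e^(9x)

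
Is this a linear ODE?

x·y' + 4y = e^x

Yes. Linear (y and its derivatives appear to the first power only, no products of y terms)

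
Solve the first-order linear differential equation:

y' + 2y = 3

Using integrating factor method:

General solution: y = 3/2 + Ce^(-2x)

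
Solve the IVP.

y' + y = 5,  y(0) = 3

General solution: y = 5 + Ce^(-x)
Applying y(0) = 3: C = 3 - 5 = -2
Particular solution: y = 5 - 2e^(-x)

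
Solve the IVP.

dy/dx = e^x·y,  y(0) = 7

General solution: y = Ce^(e^x)
Applying IC y(0) = 7:
Particular solution: y = 7e^(e^x - 1)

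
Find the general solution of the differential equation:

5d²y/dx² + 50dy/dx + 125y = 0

Characteristic equation: 5r² + 50r + 125 = 0
Divide by 5: r² + 10r + 25 = 0
Factored: (r + 5)² = 0
Repeated root: r = -5
General solution: y = (C₁ + C₂x)e^(-5x)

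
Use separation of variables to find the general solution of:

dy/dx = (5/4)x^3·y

Separating variables and integrating:
ln|y| = 5x^4/16 + C

General solution: y = Ce^(5x^4/16)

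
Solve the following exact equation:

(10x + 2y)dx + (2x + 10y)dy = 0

Verify exactness: ∂M/∂y = ∂N/∂x ✓
Find F(x,y) such that ∂F/∂x = M, ∂F/∂y = N
Solution: 5x² + 2xy + 5y² = C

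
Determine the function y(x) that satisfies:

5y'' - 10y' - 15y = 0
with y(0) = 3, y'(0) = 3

General solution: y = C₁e^(3x) + C₂e^(-x)
Applying ICs: C₁ = 3/2, C₂ = 3/2
Particular solution: y = (3/2)e^(3x) + (3/2)e^(-x)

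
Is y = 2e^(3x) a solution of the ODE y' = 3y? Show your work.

Verification:
y = 2e^(3x)
y' = 6e^(3x)
3y = 6e^(3x)
y' = 3y ✓

Yes, it is a solution.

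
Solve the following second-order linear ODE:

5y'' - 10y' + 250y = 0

Characteristic equation: 5r² - 10r + 250 = 0
Divide by 5: r² - 2r + 50 = 0
Roots: r = 1 ± 7i (complex conjugates)
General solution: y = e^x(C₁cos(7x) + C₂sin(7x))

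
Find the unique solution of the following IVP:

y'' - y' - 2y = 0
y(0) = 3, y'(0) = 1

General solution: y = C₁e^(2x) + C₂e^(-x)
Applying ICs: C₁ = 4/3, C₂ = 5/3
Particular solution: y = (4/3)e^(2x) + (5/3)e^(-x)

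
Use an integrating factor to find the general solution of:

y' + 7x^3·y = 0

Using integrating factor method:

General solution: y = Ce^(-7x^4/4)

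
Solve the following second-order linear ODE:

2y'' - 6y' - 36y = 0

Characteristic equation: 2r² - 6r - 36 = 0
Divide by 2: r² - 3r - 18 = 0
Roots: r = 6, -3 (distinct real)
General solution: y = C₁e^(6x) + C₂e^(-3x)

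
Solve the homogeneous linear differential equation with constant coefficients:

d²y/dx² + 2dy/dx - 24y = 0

Characteristic equation: r² + 2r - 24 = 0
Roots: r = 4, -6 (distinct real)
General solution: y = C₁e^(4x) + C₂e^(-6x)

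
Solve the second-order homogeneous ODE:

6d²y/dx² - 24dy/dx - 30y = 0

Characteristic equation: 6r² - 24r - 30 = 0
Divide by 6: r² - 4r - 5 = 0
Roots: r = 5, -1 (distinct real)
General solution: y = C₁e^(5x) + C₂e^(-x)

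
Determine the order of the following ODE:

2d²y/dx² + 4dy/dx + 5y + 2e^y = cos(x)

The order is 2 (highest derivative is of order 2).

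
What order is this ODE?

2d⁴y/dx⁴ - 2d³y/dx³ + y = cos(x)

The order is 4 (highest derivative is of order 4).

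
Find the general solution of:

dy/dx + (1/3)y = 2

Using integrating factor method:

General solution: y = 6 + Ce^(-x/3)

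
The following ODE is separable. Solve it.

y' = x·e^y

Separating variables and integrating:
-e^(-y) = x²/2 + C

General solution: y = -ln(C - x²/2)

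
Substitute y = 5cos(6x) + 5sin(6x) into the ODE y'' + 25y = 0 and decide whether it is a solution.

Verification:
y'' = -180cos(6x) - 180sin(6x)
y'' + 25y ≠ 0 (frequency mismatch: got 36 instead of 25)

No, it is not a solution.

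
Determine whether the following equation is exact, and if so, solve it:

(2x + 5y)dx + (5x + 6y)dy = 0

Verify exactness: ∂M/∂y = ∂N/∂x ✓
Find F(x,y) such that ∂F/∂x = M, ∂F/∂y = N
Solution: x² + 5xy + 3y² = C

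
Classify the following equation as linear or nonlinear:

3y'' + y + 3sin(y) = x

Nonlinear (sin(y) is nonlinear in y)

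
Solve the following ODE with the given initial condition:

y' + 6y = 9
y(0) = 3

General solution: y = 3/2 + Ce^(-6x)
Applying y(0) = 3: C = 3 - 3/2 = 3/2
Particular solution: y = 3/2 + (3/2)e^(-6x)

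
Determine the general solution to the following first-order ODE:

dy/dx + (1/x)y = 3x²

Using integrating factor method:

General solution: y = (3/4)x^3 + C/x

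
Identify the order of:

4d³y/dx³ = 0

The order is 3 (highest derivative is of order 3).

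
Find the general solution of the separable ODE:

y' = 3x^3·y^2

Separating variables and integrating:
-1/y = 3x^4/4 + C

General solution: y^-1 = (-3/4)x^4 + C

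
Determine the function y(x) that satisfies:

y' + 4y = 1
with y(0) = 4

General solution: y = 1/4 + Ce^(-4x)
Applying y(0) = 4: C = 4 - 1/4 = 15/4
Particular solution: y = 1/4 + (15/4)e^(-4x)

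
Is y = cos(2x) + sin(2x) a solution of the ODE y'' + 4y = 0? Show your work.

Verification:
y'' = -4cos(2x) - 4sin(2x)
y'' + 4y = 0 ✓

Yes, it is a solution.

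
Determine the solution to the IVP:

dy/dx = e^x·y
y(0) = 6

General solution: y = Ce^(e^x)
Applying IC y(0) = 6:
Particular solution: y = 6e^(e^x - 1)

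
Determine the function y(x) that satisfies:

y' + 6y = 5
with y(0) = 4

General solution: y = 5/6 + Ce^(-6x)
Applying y(0) = 4: C = 4 - 5/6 = 19/6
Particular solution: y = 5/6 + (19/6)e^(-6x)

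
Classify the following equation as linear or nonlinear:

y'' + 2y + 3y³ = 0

Nonlinear (y³ term)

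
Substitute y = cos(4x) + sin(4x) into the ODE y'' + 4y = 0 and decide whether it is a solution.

Verification:
y'' = -16cos(4x) - 16sin(4x)
y'' + 4y ≠ 0 (frequency mismatch: got 16 instead of 4)

No, it is not a solution.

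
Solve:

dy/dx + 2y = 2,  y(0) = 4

General solution: y = 1 + Ce^(-2x)
Applying y(0) = 4: C = 4 - 1 = 3
Particular solution: y = 1 + 3e^(-2x)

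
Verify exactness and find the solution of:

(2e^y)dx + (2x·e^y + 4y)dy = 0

Verify exactness: ∂M/∂y = ∂N/∂x ✓
Find F(x,y) such that ∂F/∂x = M, ∂F/∂y = N
Solution: 2x·e^y + 2y² = C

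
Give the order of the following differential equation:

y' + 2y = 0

The order is 1 (highest derivative is of order 1).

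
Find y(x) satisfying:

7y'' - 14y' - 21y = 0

Characteristic equation: 7r² - 14r - 21 = 0
Divide by 7: r² - 2r - 3 = 0
Roots: r = 3, -1 (distinct real)
General solution: y = C₁e^(3x) + C₂e^(-x)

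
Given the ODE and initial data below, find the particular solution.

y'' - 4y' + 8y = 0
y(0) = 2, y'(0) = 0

General solution: y = e^(2x)(C₁cos(2x) + C₂sin(2x))
Complex roots r = 2 ± 2i
Applying ICs: C₁ = 2, C₂ = -2
Particular solution: y = e^(2x)(2cos(2x) - 2sin(2x))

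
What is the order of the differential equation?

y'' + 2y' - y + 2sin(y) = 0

The order is 2 (highest derivative is of order 2).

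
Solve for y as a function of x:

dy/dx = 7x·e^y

Separating variables and integrating:
-e^(-y) = 7x²/2 + C

General solution: y = -ln(C - 7x²/2)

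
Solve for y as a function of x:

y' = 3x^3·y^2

Separating variables and integrating:
-1/y = 3x^4/4 + C

General solution: y^-1 = (-3/4)x^4 + C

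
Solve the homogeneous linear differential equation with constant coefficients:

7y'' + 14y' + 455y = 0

Characteristic equation: 7r² + 14r + 455 = 0
Divide by 7: r² + 2r + 65 = 0
Roots: r = -1 ± 8i (complex conjugates)
General solution: y = e^(-x)(C₁cos(8x) + C₂sin(8x))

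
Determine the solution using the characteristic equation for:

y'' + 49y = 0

Characteristic equation: r² + 49 = 0
Roots: r = ±7i (complex conjugates)
General solution: y = C₁cos(7x) + C₂sin(7x)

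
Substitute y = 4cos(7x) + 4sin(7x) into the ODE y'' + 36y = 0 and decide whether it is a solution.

Verification:
y'' = -196cos(7x) - 196sin(7x)
y'' + 36y ≠ 0 (frequency mismatch: got 49 instead of 36)

No, it is not a solution.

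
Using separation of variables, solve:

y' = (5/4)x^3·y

Separating variables and integrating:
ln|y| = 5x^4/16 + C

General solution: y = Ce^(5x^4/16)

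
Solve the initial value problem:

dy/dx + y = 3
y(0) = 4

General solution: y = 3 + Ce^(-x)
Applying y(0) = 4: C = 4 - 3 = 1
Particular solution: y = 3 + e^(-x)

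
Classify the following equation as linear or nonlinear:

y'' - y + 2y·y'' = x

Nonlinear (y·y'' term)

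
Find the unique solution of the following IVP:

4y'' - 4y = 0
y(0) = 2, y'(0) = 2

General solution: y = C₁e^x + C₂e^(-x)
Applying ICs: C₁ = 2, C₂ = 0
Particular solution: y = 2e^x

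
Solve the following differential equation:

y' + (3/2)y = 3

Using integrating factor method:

General solution: y = 2 + Ce^(-3x/2)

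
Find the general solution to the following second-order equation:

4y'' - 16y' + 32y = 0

Characteristic equation: 4r² - 16r + 32 = 0
Divide by 4: r² - 4r + 8 = 0
Roots: r = 2 ± 2i (complex conjugates)
General solution: y = e^(2x)(C₁cos(2x) + C₂sin(2x))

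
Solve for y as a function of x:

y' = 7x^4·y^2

Separating variables and integrating:
-1/y = 7x^5/5 + C

General solution: y^-1 = (-7/5)x^5 + C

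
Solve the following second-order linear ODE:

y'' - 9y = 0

Characteristic equation: r² - 9 = 0
Roots: r = 3, -3 (distinct real)
General solution: y = C₁e^(3x) + C₂e^(-3x)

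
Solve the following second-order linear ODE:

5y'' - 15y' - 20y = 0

Characteristic equation: 5r² - 15r - 20 = 0
Divide by 5: r² - 3r - 4 = 0
Roots: r = 4, -1 (distinct real)
General solution: y = C₁e^(4x) + C₂e^(-x)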